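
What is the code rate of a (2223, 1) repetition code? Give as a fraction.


Rate = k/n = 1/2223

1/2223


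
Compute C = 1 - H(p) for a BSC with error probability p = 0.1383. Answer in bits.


H(p) = -p*log2(p) - (1-p)*log2(1-p) = -0.1383*log2(0.1383) - 0.8617*log2(0.8617) = 0.394726 + 0.185044 = 0.5798. C = 1 - H(p) = 1 - 0.5798 = 0.4202

0.4202 bits


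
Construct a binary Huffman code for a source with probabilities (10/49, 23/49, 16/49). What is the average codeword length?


Huffman construction (repeatedly merge the two least-probable nodes; each merge adds 1 bit to every symbol beneath it): 10/49 + 16/49 = 26/49; 23/49 + 26/49 = 1. Resulting codeword lengths (in the order the probabilities were given): (2, 1, 2). L_avg = sum(p_i * l_i) = 10/49*2 + 23/49*1 + 16/49*2 = 75/49 = 1.5306

1.5306 bits


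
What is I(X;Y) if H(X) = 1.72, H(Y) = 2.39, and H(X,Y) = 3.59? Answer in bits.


I(X;Y) = H(X) + H(Y) - H(X,Y) = 1.72 + 2.39 - 3.59 = 0.52

0.52 bits


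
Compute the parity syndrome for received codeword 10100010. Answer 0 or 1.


Syndrome = XOR of all bits = 1 XOR 0 XOR 1 XOR 0 XOR 0 XOR 0 XOR 1 XOR 0 = 1

1


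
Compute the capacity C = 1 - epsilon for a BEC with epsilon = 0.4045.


C = 1 - epsilon = 1 - 0.4045 = 0.5955

0.5955 bits


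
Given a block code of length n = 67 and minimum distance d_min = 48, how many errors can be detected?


Detection capability = d_min - 1 = 48 - 1 = 47

47 errors


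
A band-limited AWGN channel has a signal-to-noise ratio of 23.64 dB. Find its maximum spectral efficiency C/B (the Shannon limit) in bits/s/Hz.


SNR_linear = 10^(23.64/10) = 231.2065; C/B = log2(1 + SNR_linear) = log2(1 + 231.2065) = 7.8593

7.8593 bits/s/Hz


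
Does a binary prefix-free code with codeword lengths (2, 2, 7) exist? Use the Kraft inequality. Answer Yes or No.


Kraft sum = sum(2^(-l_i)) = 0.5078, need <= 1. Result: satisfied (a binary prefix-free code with these lengths exists)

Yes


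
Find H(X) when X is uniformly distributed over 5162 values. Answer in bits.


H = log2(n) = log2(5162) = 12.3337

12.3337 bits


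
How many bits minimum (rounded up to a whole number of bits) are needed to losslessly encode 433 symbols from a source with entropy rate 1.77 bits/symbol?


Minimum bits >= n * H = 433 * 1.77 = 766.41, rounded up to a whole number of bits = 767

767 bits


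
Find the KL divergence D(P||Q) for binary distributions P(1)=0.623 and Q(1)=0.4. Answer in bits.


KL = p*log2(p/q) + (1-p)*log2((1-p)/(1-q)) = 0.623*log2(0.623/0.4) + 0.377*log2(0.377/0.6) = 0.1455

0.1455 bits


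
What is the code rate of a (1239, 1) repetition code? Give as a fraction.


Rate = k/n = 1/1239

1/1239


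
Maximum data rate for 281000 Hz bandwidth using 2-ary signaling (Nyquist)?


Rate = 2 * B * log2(M) = 2 * 281000 * 1.0 = 562000.0

562000.0 bps


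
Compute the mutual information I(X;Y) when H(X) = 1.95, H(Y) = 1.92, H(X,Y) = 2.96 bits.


I(X;Y) = H(X) + H(Y) - H(X,Y) = 1.95 + 1.92 - 2.96 = 0.91

0.91 bits


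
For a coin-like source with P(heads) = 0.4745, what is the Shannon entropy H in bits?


H = -p*log2(p) - (1-p)*log2(1-p). -0.4745*log2(0.4745) = 0.510334; -0.5255*log2(0.5255) = 0.487789. H = 0.510334 + 0.487789 = 0.9981

0.9981 bits


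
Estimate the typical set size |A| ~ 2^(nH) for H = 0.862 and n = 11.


log2|A_typical| = nH = 11 * 0.862 = 9.482, so |A_typical| ~ 2^9.482 = 7.151e+02

7.151e+02


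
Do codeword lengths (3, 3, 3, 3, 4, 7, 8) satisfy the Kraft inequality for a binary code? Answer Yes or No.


Kraft sum = sum(2^(-l_i)) = 0.5742, need <= 1. Result: satisfied (a binary prefix-free code with these lengths exists)

Yes


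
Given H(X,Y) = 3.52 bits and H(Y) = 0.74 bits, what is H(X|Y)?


H(X|Y) = H(X,Y) - H(Y) = 3.52 - 0.74 = 2.78

2.78 bits


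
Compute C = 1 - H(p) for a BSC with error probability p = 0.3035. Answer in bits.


H(p) = -p*log2(p) - (1-p)*log2(1-p) = -0.3035*log2(0.3035) - 0.6965*log2(0.6965) = 0.522090 + 0.363437 = 0.8855. C = 1 - H(p) = 1 - 0.8855 = 0.1145

0.1145 bits


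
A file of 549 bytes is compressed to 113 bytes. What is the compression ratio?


Ratio = original / compressed = 549 / 113 = 4.8584

4.8584


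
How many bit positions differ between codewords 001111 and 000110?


Count differing positions: . . ^ . . ^ = 2 differences

2


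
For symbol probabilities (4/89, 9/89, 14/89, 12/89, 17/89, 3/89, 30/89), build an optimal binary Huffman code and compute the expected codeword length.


Huffman construction (repeatedly merge the two least-probable nodes; each merge adds 1 bit to every symbol beneath it): 3/89 + 4/89 = 7/89; 7/89 + 9/89 = 16/89; 12/89 + 14/89 = 26/89; 16/89 + 17/89 = 33/89; 26/89 + 30/89 = 56/89; 33/89 + 56/89 = 1. Resulting codeword lengths (in the order the probabilities were given): (4, 3, 3, 3, 2, 4, 2). L_avg = sum(p_i * l_i) = 4/89*4 + 9/89*3 + 14/89*3 + 12/89*3 + 17/89*2 + 3/89*4 + 30/89*2 = 227/89 = 2.5506

2.5506 bits


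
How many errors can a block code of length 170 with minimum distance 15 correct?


Correction capability = floor((d-1)/2) = floor((15-1)/2) = 7

7 errors


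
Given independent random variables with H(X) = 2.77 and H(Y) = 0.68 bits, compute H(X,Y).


For independent variables, H(X,Y) = H(X) + H(Y) = 2.77 + 0.68 = 3.45

3.45 bits


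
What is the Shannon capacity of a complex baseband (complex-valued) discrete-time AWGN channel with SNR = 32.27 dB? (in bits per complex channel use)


SNR_linear = 10^(32.27/10) = 1686.553; C = log2(1 + SNR_linear) = log2(1 + 1686.553) = 10.7207

10.7207 bits/channel use


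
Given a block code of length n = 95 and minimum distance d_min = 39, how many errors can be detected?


Detection capability = d_min - 1 = 39 - 1 = 38

38 errors


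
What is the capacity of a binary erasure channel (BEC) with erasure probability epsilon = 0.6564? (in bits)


C = 1 - epsilon = 1 - 0.6564 = 0.3436

0.3436 bits


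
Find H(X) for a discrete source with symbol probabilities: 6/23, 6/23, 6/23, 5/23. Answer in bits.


H = -sum(p_i * log2(p_i)). Terms: -(6/23)*log2(6/23) = 0.505722; -(6/23)*log2(6/23) = 0.505722; -(6/23)*log2(6/23) = 0.505722; -(5/23)*log2(5/23) = 0.478616. H = 0.505722 + 0.505722 + 0.505722 + 0.478616 = 1.9958

1.9958 bits


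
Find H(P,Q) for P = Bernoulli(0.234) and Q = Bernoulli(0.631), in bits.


H(P,Q) = -p*log2(q) - (1-p)*log2(1-q). -0.234*log2(0.631) = 0.155443; -0.766*log2(0.369) = 1.101743. H(P,Q) = 0.155443 + 1.101743 = 1.2572

1.2572 bits


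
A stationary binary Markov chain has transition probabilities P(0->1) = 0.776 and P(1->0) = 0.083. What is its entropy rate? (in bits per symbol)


Stationary distribution: pi_0 = p10/(p01+p10) = 0.0966, pi_1 = 0.9034. Entropy rate H' = pi_0*H(p01) + pi_1*H(p10) = 0.0966*0.7674 + 0.9034*0.4127 = 0.4469

0.4469 bits/symbol


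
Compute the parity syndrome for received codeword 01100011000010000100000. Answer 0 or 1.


Syndrome = XOR of all bits = 0 XOR 1 XOR 1 XOR 0 XOR 0 XOR 0 XOR 1 XOR 1 XOR 0 XOR 0 XOR 0 XOR 0 XOR 1 XOR 0 XOR 0 XOR 0 XOR 0 XOR 1 XOR 0 XOR 0 XOR 0 XOR 0 XOR 0 = 0

0


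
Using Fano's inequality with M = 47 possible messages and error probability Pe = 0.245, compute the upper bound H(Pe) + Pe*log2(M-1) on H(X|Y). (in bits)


H(Pe) = -Pe*log2(Pe) - (1-Pe)*log2(1-Pe) = -0.245*log2(0.245) - 0.755*log2(0.755) = 0.497141 + 0.306116 = 0.8033. Pe*log2(M-1) = 0.245*log2(46) = 1.353273. Bound = H(Pe) + Pe*log2(M-1) = 0.497141 + 0.306116 + 1.353273 = 2.1565

2.1565 bits


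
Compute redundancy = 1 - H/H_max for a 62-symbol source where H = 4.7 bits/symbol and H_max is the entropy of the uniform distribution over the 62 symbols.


H_max = log2(K) = log2(62) = 5.9542 bits/symbol. Redundancy = 1 - H/H_max = 1 - 4.7/5.9542 = 1 - 0.7894 = 0.2106

0.2106


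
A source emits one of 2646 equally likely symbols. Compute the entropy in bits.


H = log2(n) = log2(2646) = 11.3696

11.3696 bits


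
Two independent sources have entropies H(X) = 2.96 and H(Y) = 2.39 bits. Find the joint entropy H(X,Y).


For independent variables, H(X,Y) = H(X) + H(Y) = 2.96 + 2.39 = 5.35

5.35 bits


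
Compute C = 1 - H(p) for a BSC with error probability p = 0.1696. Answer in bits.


H(p) = -p*log2(p) - (1-p)*log2(1-p) = -0.1696*log2(0.1696) - 0.8304*log2(0.8304) = 0.434141 + 0.222648 = 0.6568. C = 1 - H(p) = 1 - 0.6568 = 0.3432

0.3432 bits


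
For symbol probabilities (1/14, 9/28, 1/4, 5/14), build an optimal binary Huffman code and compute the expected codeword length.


Huffman construction (repeatedly merge the two least-probable nodes; each merge adds 1 bit to every symbol beneath it): 1/14 + 1/4 = 9/28; 9/28 + 9/28 = 9/14; 5/14 + 9/14 = 1. Resulting codeword lengths (in the order the probabilities were given): (3, 2, 3, 1). L_avg = sum(p_i * l_i) = 1/14*3 + 9/28*2 + 1/4*3 + 5/14*1 = 55/28 = 1.9643

1.9643 bits


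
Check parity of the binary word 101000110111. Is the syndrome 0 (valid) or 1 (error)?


Syndrome = XOR of all bits = 1 XOR 0 XOR 1 XOR 0 XOR 0 XOR 0 XOR 1 XOR 1 XOR 0 XOR 1 XOR 1 XOR 1 = 1

1


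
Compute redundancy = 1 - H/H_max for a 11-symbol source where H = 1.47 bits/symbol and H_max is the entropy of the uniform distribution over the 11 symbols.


H_max = log2(K) = log2(11) = 3.4594 bits/symbol. Redundancy = 1 - H/H_max = 1 - 1.47/3.4594 = 1 - 0.4249 = 0.5751

0.5751


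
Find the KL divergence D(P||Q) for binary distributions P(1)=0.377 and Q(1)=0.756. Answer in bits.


KL = p*log2(p/q) + (1-p)*log2((1-p)/(1-q)) = 0.377*log2(0.377/0.756) + 0.623*log2(0.623/0.244) = 0.4641

0.4641 bits


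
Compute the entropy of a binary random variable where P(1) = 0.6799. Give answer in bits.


H = -p*log2(p) - (1-p)*log2(1-p). -0.6799*log2(0.6799) = 0.378436; -0.3201*log2(0.3201) = 0.526054. H = 0.378436 + 0.526054 = 0.9045

0.9045 bits


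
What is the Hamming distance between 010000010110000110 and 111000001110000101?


Count differing positions: ^ . ^ . . . . ^ ^ . . . . . . . ^ ^ = 6 differences

6


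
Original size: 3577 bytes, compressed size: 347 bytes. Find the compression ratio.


Ratio = original / compressed = 3577 / 347 = 10.3084

10.3084


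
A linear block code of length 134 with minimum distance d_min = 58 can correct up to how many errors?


Correction capability = floor((d-1)/2) = floor((58-1)/2) = 28

28 errors


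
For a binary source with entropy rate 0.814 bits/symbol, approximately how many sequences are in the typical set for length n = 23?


log2|A_typical| = nH = 23 * 0.814 = 18.722, so |A_typical| ~ 2^18.722 = 4.324e+05

4.324e+05


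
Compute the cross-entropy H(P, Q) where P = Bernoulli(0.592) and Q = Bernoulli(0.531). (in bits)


H(P,Q) = -p*log2(q) - (1-p)*log2(1-q). -0.592*log2(0.531) = 0.540624; -0.408*log2(0.469) = 0.445675. H(P,Q) = 0.540624 + 0.445675 = 0.9863

0.9863 bits


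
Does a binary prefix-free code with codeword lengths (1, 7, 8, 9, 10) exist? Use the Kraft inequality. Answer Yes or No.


Kraft sum = sum(2^(-l_i)) = 0.5146, need <= 1. Result: satisfied (a binary prefix-free code with these lengths exists)

Yes


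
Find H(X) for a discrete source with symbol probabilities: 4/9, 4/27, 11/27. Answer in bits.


H = -sum(p_i * log2(p_i)). Terms: -(4/9)*log2(4/9) = 0.519967; -(4/27)*log2(4/27) = 0.408131; -(11/27)*log2(11/27) = 0.527778. H = 0.519967 + 0.408131 + 0.527778 = 1.4559

1.4559 bits


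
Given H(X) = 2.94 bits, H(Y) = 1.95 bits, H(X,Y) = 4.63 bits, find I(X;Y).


I(X;Y) = H(X) + H(Y) - H(X,Y) = 2.94 + 1.95 - 4.63 = 0.26

0.26 bits


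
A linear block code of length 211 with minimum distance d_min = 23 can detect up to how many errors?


Detection capability = d_min - 1 = 23 - 1 = 22

22 errors


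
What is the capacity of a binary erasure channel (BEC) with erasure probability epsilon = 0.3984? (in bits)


C = 1 - epsilon = 1 - 0.3984 = 0.6016

0.6016 bits


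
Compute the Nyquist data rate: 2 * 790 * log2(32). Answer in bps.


Rate = 2 * B * log2(M) = 2 * 790 * 5.0 = 7900.0

7900.0 bps


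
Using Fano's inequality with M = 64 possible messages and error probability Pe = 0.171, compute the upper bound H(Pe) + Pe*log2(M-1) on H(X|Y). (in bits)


H(Pe) = -Pe*log2(Pe) - (1-Pe)*log2(1-Pe) = -0.171*log2(0.171) - 0.829*log2(0.829) = 0.435696 + 0.224291 = 0.66. Pe*log2(M-1) = 0.171*log2(63) = 1.022115. Bound = H(Pe) + Pe*log2(M-1) = 0.435696 + 0.224291 + 1.022115 = 1.6821

1.6821 bits


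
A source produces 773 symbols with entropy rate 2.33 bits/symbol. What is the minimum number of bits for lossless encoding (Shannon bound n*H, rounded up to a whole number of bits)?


Minimum bits >= n * H = 773 * 2.33 = 1801.09, rounded up to a whole number of bits = 1802

1802 bits


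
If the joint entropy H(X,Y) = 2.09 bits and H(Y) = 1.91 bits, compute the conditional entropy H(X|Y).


H(X|Y) = H(X,Y) - H(Y) = 2.09 - 1.91 = 0.18

0.18 bits


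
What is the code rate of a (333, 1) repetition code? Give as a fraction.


Rate = k/n = 1/333

1/333


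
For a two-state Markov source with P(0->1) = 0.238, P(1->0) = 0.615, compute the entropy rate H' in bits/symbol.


Stationary distribution: pi_0 = p10/(p01+p10) = 0.721, pi_1 = 0.279. Entropy rate H' = pi_0*H(p01) + pi_1*H(p10) = 0.721*0.7917 + 0.279*0.9615 = 0.8391

0.8391 bits/symbol


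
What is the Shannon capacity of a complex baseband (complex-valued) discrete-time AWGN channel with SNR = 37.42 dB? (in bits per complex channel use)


SNR_linear = 10^(37.42/10) = 5520.7744; C = log2(1 + SNR_linear) = log2(1 + 5520.7744) = 12.4309

12.4309 bits/channel use


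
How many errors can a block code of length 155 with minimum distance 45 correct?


Correction capability = floor((d-1)/2) = floor((45-1)/2) = 22

22 errors


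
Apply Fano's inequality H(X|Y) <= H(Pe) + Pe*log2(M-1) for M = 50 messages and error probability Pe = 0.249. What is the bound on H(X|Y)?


H(Pe) = -Pe*log2(Pe) - (1-Pe)*log2(1-Pe) = -0.249*log2(0.249) - 0.751*log2(0.751) = 0.499440 + 0.310250 = 0.8097. Pe*log2(M-1) = 0.249*log2(49) = 1.398063. Bound = H(Pe) + Pe*log2(M-1) = 0.499440 + 0.310250 + 1.398063 = 2.2078

2.2078 bits


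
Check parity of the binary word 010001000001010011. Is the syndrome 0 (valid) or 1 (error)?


Syndrome = XOR of all bits = 0 XOR 1 XOR 0 XOR 0 XOR 0 XOR 1 XOR 0 XOR 0 XOR 0 XOR 0 XOR 0 XOR 1 XOR 0 XOR 1 XOR 0 XOR 0 XOR 1 XOR 1 = 0

0


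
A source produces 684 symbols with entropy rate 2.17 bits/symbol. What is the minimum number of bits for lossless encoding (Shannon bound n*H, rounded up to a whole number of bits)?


Minimum bits >= n * H = 684 * 2.17 = 1484.28, rounded up to a whole number of bits = 1485

1485 bits


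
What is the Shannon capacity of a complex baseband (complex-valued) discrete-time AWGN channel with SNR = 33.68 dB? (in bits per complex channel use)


SNR_linear = 10^(33.68/10) = 2333.4581; C = log2(1 + SNR_linear) = log2(1 + 2333.4581) = 11.1889

11.1889 bits/channel use


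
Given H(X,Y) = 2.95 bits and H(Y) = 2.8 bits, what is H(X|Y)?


H(X|Y) = H(X,Y) - H(Y) = 2.95 - 2.8 = 0.15

0.15 bits


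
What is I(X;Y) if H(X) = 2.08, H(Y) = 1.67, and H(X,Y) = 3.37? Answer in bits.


I(X;Y) = H(X) + H(Y) - H(X,Y) = 2.08 + 1.67 - 3.37 = 0.38

0.38 bits


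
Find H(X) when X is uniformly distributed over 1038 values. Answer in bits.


H = log2(n) = log2(1038) = 10.0196

10.0196 bits


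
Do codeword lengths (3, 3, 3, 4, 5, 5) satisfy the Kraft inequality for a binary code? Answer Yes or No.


Kraft sum = sum(2^(-l_i)) = 0.5, need <= 1. Result: satisfied (a binary prefix-free code with these lengths exists)

Yes


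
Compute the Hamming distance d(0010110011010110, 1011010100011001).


Count differing positions: ^ . . ^ ^ . . ^ ^ ^ . . ^ ^ ^ ^ = 10 differences

10


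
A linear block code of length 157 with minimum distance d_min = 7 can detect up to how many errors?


Detection capability = d_min - 1 = 7 - 1 = 6

6 errors


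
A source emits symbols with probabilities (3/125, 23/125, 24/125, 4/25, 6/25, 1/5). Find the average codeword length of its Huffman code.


Huffman construction (repeatedly merge the two least-probable nodes; each merge adds 1 bit to every symbol beneath it): 3/125 + 4/25 = 23/125; 23/125 + 23/125 = 46/125; 24/125 + 1/5 = 49/125; 6/25 + 46/125 = 76/125; 49/125 + 76/125 = 1. Resulting codeword lengths (in the order the probabilities were given): (4, 3, 2, 4, 2, 2). L_avg = sum(p_i * l_i) = 3/125*4 + 23/125*3 + 24/125*2 + 4/25*4 + 6/25*2 + 1/5*2 = 319/125 = 2.552

2.552 bits


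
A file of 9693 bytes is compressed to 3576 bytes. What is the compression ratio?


Ratio = original / compressed = 9693 / 3576 = 2.7106

2.7106


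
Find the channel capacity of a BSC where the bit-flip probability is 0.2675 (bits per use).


H(p) = -p*log2(p) - (1-p)*log2(1-p) = -0.2675*log2(0.2675) - 0.7325*log2(0.7325) = 0.508889 + 0.328965 = 0.8379. C = 1 - H(p) = 1 - 0.8379 = 0.1621

0.1621 bits


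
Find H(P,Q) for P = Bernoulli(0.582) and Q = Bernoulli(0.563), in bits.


H(P,Q) = -p*log2(q) - (1-p)*log2(1-q). -0.582*log2(0.563) = 0.482358; -0.418*log2(0.437) = 0.499215. H(P,Q) = 0.482358 + 0.499215 = 0.9816

0.9816 bits


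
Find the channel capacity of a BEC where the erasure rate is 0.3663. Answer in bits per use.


C = 1 - epsilon = 1 - 0.3663 = 0.6337

0.6337 bits


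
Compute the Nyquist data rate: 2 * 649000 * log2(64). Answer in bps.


Rate = 2 * B * log2(M) = 2 * 649000 * 6.0 = 7788000.0

7788000.0 bps


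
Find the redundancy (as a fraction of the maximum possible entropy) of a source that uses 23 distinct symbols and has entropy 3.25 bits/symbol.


H_max = log2(K) = log2(23) = 4.5236 bits/symbol. Redundancy = 1 - H/H_max = 1 - 3.25/4.5236 = 1 - 0.7185 = 0.2815

0.2815


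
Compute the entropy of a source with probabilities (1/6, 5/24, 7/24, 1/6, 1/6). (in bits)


H = -sum(p_i * log2(p_i)). Terms: -(1/6)*log2(1/6) = 0.430827; -(5/24)*log2(5/24) = 0.471466; -(7/24)*log2(7/24) = 0.518469; -(1/6)*log2(1/6) = 0.430827; -(1/6)*log2(1/6) = 0.430827. H = 0.430827 + 0.471466 + 0.518469 + 0.430827 + 0.430827 = 2.2824

2.2824 bits


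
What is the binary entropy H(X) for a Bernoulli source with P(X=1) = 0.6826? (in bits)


H = -p*log2(p) - (1-p)*log2(1-p). -0.6826*log2(0.6826) = 0.376036; -0.3174*log2(0.3174) = 0.525496. H = 0.376036 + 0.525496 = 0.9015

0.9015 bits


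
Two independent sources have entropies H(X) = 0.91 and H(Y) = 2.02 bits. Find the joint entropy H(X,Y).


For independent variables, H(X,Y) = H(X) + H(Y) = 0.91 + 2.02 = 2.93

2.93 bits


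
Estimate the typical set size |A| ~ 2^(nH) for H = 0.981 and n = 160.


log2|A_typical| = nH = 160 * 0.981 = 156.96, so |A_typical| ~ 2^156.96 = 1.777e+47

1.777e+47


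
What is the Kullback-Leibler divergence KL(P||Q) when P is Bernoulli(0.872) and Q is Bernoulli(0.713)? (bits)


KL = p*log2(p/q) + (1-p)*log2((1-p)/(1-q)) = 0.872*log2(0.872/0.713) + 0.128*log2(0.128/0.287) = 0.1041

0.1041 bits


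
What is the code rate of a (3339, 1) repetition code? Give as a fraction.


Rate = k/n = 1/3339

1/3339


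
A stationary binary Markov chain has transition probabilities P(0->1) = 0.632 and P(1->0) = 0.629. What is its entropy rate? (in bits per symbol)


Stationary distribution: pi_0 = p10/(p01+p10) = 0.4988, pi_1 = 0.5012. Entropy rate H' = pi_0*H(p01) + pi_1*H(p10) = 0.4988*0.9491 + 0.5012*0.9514 = 0.9503

0.9503 bits/symbol


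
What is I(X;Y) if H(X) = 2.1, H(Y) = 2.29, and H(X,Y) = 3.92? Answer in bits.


I(X;Y) = H(X) + H(Y) - H(X,Y) = 2.1 + 2.29 - 3.92 = 0.47

0.47 bits


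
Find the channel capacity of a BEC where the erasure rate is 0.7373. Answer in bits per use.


C = 1 - epsilon = 1 - 0.7373 = 0.2627

0.2627 bits


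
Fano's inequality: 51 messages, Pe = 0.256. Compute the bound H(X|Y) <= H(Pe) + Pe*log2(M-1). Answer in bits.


H(Pe) = -Pe*log2(Pe) - (1-Pe)*log2(1-Pe) = -0.256*log2(0.256) - 0.744*log2(0.744) = 0.503241 + 0.317409 = 0.8207. Pe*log2(M-1) = 0.256*log2(50) = 1.444827. Bound = H(Pe) + Pe*log2(M-1) = 0.503241 + 0.317409 + 1.444827 = 2.2655

2.2655 bits


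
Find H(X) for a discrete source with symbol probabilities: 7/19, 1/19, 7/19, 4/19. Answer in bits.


H = -sum(p_i * log2(p_i)). Terms: -(7/19)*log2(7/19) = 0.530737; -(1/19)*log2(1/19) = 0.223575; -(7/19)*log2(7/19) = 0.530737; -(4/19)*log2(4/19) = 0.473248. H = 0.530737 + 0.223575 + 0.530737 + 0.473248 = 1.7583

1.7583 bits


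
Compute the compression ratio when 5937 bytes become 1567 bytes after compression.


Ratio = original / compressed = 5937 / 1567 = 3.7888

3.7888


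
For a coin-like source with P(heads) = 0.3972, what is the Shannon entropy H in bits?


H = -p*log2(p) - (1-p)*log2(1-p). -0.3972*log2(0.3972) = 0.529095; -0.6028*log2(0.6028) = 0.440194. H = 0.529095 + 0.440194 = 0.9693

0.9693 bits


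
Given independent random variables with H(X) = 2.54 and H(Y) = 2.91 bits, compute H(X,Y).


For independent variables, H(X,Y) = H(X) + H(Y) = 2.54 + 2.91 = 5.45

5.45 bits


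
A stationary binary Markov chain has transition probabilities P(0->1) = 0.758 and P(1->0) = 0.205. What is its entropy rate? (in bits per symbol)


Stationary distribution: pi_0 = p10/(p01+p10) = 0.2129, pi_1 = 0.7871. Entropy rate H' = pi_0*H(p01) + pi_1*H(p10) = 0.2129*0.7984 + 0.7871*0.7318 = 0.746

0.746 bits/symbol


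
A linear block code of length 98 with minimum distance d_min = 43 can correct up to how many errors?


Correction capability = floor((d-1)/2) = floor((43-1)/2) = 21

21 errors


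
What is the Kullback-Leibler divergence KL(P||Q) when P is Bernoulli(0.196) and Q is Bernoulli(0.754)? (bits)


KL = p*log2(p/q) + (1-p)*log2((1-p)/(1-q)) = 0.196*log2(0.196/0.754) + 0.804*log2(0.804/0.246) = 0.9927

0.9927 bits


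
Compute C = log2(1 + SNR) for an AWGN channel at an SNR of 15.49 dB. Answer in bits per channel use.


SNR_linear = 10^(15.49/10) = 35.3997; C = log2(1 + SNR_linear) = log2(1 + 35.3997) = 5.1859

5.1859 bits/channel use


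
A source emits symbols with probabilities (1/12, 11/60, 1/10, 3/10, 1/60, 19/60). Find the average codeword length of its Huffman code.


Huffman construction (repeatedly merge the two least-probable nodes; each merge adds 1 bit to every symbol beneath it): 1/60 + 1/12 = 1/10; 1/10 + 1/10 = 1/5; 11/60 + 1/5 = 23/60; 3/10 + 19/60 = 37/60; 23/60 + 37/60 = 1. Resulting codeword lengths (in the order the probabilities were given): (4, 2, 3, 2, 4, 2). L_avg = sum(p_i * l_i) = 1/12*4 + 11/60*2 + 1/10*3 + 3/10*2 + 1/60*4 + 19/60*2 = 23/10 = 2.3

2.3 bits


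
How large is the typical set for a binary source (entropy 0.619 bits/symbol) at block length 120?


log2|A_typical| = nH = 120 * 0.619 = 74.28, so |A_typical| ~ 2^74.28 = 2.294e+22

2.294e+22


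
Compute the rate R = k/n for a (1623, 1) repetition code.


Rate = k/n = 1/1623

1/1623


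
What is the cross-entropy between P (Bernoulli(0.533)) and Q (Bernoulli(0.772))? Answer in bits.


H(P,Q) = -p*log2(q) - (1-p)*log2(1-q). -0.533*log2(0.772) = 0.198983; -0.467*log2(0.228) = 0.996062. H(P,Q) = 0.198983 + 0.996062 = 1.195

1.195 bits


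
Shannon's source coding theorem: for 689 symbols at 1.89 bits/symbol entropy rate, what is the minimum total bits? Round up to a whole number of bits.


Minimum bits >= n * H = 689 * 1.89 = 1302.21, rounded up to a whole number of bits = 1303

1303 bits


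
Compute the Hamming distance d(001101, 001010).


Count differing positions: . . . ^ ^ ^ = 3 differences

3


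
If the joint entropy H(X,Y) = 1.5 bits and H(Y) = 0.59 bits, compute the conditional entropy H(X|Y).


H(X|Y) = H(X,Y) - H(Y) = 1.5 - 0.59 = 0.91

0.91 bits


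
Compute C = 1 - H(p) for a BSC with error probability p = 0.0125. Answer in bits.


H(p) = -p*log2(p) - (1-p)*log2(1-p) = -0.0125*log2(0.0125) - 0.9875*log2(0.9875) = 0.079024 + 0.017921 = 0.0969. C = 1 - H(p) = 1 - 0.0969 = 0.9031

0.9031 bits


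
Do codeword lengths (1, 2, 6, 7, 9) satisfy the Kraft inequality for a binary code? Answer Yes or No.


Kraft sum = sum(2^(-l_i)) = 0.7754, need <= 1. Result: satisfied (a binary prefix-free code with these lengths exists)

Yes


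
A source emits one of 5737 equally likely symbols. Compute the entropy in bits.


H = log2(n) = log2(5737) = 12.4861

12.4861 bits


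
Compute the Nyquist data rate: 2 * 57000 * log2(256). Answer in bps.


Rate = 2 * B * log2(M) = 2 * 57000 * 8.0 = 912000.0

912000.0 bps


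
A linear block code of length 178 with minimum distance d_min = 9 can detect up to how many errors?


Detection capability = d_min - 1 = 9 - 1 = 8

8 errors


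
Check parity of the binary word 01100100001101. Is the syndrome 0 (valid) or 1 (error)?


Syndrome = XOR of all bits = 0 XOR 1 XOR 1 XOR 0 XOR 0 XOR 1 XOR 0 XOR 0 XOR 0 XOR 0 XOR 1 XOR 1 XOR 0 XOR 1 = 0

0


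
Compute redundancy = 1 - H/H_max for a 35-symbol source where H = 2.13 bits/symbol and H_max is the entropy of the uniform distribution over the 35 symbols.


H_max = log2(K) = log2(35) = 5.1293 bits/symbol. Redundancy = 1 - H/H_max = 1 - 2.13/5.1293 = 1 - 0.4153 = 0.5847

0.5847


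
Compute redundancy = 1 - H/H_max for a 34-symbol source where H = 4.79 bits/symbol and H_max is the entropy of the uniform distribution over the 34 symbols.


H_max = log2(K) = log2(34) = 5.0875 bits/symbol. Redundancy = 1 - H/H_max = 1 - 4.79/5.0875 = 1 - 0.9415 = 0.0585

0.0585


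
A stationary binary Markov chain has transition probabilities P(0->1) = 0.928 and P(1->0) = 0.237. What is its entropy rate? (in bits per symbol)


Stationary distribution: pi_0 = p10/(p01+p10) = 0.2034, pi_1 = 0.7966. Entropy rate H' = pi_0*H(p01) + pi_1*H(p10) = 0.2034*0.3733 + 0.7966*0.79 = 0.7053

0.7053 bits/symbol


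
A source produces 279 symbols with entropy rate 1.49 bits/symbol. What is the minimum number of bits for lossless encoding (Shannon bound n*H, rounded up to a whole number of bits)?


Minimum bits >= n * H = 279 * 1.49 = 415.71, rounded up to a whole number of bits = 416

416 bits


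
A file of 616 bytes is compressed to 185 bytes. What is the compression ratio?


Ratio = original / compressed = 616 / 185 = 3.3297

3.3297


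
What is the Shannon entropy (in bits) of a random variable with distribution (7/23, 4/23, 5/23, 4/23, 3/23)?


H = -sum(p_i * log2(p_i)). Terms: -(7/23)*log2(7/23) = 0.522324; -(4/23)*log2(4/23) = 0.438880; -(5/23)*log2(5/23) = 0.478616; -(4/23)*log2(4/23) = 0.438880; -(3/23)*log2(3/23) = 0.383296. H = 0.522324 + 0.438880 + 0.478616 + 0.438880 + 0.383296 = 2.262

2.262 bits


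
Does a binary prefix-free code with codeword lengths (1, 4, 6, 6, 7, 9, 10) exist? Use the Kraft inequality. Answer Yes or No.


Kraft sum = sum(2^(-l_i)) = 0.6045, need <= 1. Result: satisfied (a binary prefix-free code with these lengths exists)

Yes


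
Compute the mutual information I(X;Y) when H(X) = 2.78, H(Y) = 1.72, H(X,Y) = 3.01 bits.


I(X;Y) = H(X) + H(Y) - H(X,Y) = 2.78 + 1.72 - 3.01 = 1.49

1.49 bits


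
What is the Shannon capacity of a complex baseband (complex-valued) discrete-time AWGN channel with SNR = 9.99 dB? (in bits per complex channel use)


SNR_linear = 10^(9.99/10) = 9.977; C = log2(1 + SNR_linear) = log2(1 + 9.977) = 3.4564

3.4564 bits/channel use


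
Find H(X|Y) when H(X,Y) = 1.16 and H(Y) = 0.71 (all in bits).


H(X|Y) = H(X,Y) - H(Y) = 1.16 - 0.71 = 0.45

0.45 bits


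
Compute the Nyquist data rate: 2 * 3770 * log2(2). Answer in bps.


Rate = 2 * B * log2(M) = 2 * 3770 * 1.0 = 7540.0

7540.0 bps


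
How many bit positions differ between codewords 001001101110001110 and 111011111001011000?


Count differing positions: ^ ^ . . ^ . . ^ . ^ ^ ^ . ^ . ^ ^ . = 10 differences

10


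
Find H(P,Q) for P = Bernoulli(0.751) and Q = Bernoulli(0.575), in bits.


H(P,Q) = -p*log2(q) - (1-p)*log2(1-q). -0.751*log2(0.575) = 0.599573; -0.249*log2(0.425) = 0.307382. H(P,Q) = 0.599573 + 0.307382 = 0.907

0.907 bits


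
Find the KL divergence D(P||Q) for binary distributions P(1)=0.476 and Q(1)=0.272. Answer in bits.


KL = p*log2(p/q) + (1-p)*log2((1-p)/(1-q)) = 0.476*log2(0.476/0.272) + 0.524*log2(0.524/0.728) = 0.1357

0.1357 bits


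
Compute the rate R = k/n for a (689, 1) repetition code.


Rate = k/n = 1/689

1/689


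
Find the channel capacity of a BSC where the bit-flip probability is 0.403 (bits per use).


H(p) = -p*log2(p) - (1-p)*log2(1-p) = -0.403*log2(0.403) - 0.597*log2(0.597) = 0.528393 + 0.444286 = 0.9727. C = 1 - H(p) = 1 - 0.9727 = 0.0273

0.0273 bits


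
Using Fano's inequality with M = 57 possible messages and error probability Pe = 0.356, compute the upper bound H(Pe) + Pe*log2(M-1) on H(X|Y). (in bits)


H(Pe) = -Pe*log2(Pe) - (1-Pe)*log2(1-Pe) = -0.356*log2(0.356) - 0.644*log2(0.644) = 0.530458 + 0.408855 = 0.9393. Pe*log2(M-1) = 0.356*log2(56) = 2.067418. Bound = H(Pe) + Pe*log2(M-1) = 0.530458 + 0.408855 + 2.067418 = 3.0067

3.0067 bits


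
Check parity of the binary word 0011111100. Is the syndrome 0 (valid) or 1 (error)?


Syndrome = XOR of all bits = 0 XOR 0 XOR 1 XOR 1 XOR 1 XOR 1 XOR 1 XOR 1 XOR 0 XOR 0 = 0

0


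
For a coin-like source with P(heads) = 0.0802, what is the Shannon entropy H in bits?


H = -p*log2(p) - (1-p)*log2(1-p). -0.0802*log2(0.0802) = 0.291948; -0.9198*log2(0.9198) = 0.110935. H = 0.291948 + 0.110935 = 0.4029

0.4029 bits


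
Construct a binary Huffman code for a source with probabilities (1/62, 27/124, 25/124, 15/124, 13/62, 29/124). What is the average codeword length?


Huffman construction (repeatedly merge the two least-probable nodes; each merge adds 1 bit to every symbol beneath it): 1/62 + 15/124 = 17/124; 17/124 + 25/124 = 21/62; 13/62 + 27/124 = 53/124; 29/124 + 21/62 = 71/124; 53/124 + 71/124 = 1. Resulting codeword lengths (in the order the probabilities were given): (4, 2, 3, 4, 2, 2). L_avg = sum(p_i * l_i) = 1/62*4 + 27/124*2 + 25/124*3 + 15/124*4 + 13/62*2 + 29/124*2 = 307/124 = 2.4758

2.4758 bits


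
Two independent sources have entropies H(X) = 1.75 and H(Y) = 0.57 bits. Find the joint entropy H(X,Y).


For independent variables, H(X,Y) = H(X) + H(Y) = 1.75 + 0.57 = 2.32

2.32 bits


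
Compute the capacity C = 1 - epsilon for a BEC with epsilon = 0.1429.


C = 1 - epsilon = 1 - 0.1429 = 0.8571

0.8571 bits


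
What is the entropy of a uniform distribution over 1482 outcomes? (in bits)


H = log2(n) = log2(1482) = 10.5333

10.5333 bits


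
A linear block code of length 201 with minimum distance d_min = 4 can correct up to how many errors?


Correction capability = floor((d-1)/2) = floor((4-1)/2) = 1

1 errors


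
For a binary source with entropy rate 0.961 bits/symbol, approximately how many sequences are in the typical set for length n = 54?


log2|A_typical| = nH = 54 * 0.961 = 51.894, so |A_typical| ~ 2^51.894 = 4.185e+15

4.185e+15


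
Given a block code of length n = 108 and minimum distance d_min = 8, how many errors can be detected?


Detection capability = d_min - 1 = 8 - 1 = 7

7 errors


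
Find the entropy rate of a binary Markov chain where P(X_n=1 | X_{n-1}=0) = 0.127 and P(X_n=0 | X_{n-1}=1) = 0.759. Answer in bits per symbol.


Stationary distribution: pi_0 = p10/(p01+p10) = 0.8567, pi_1 = 0.1433. Entropy rate H' = pi_0*H(p01) + pi_1*H(p10) = 0.8567*0.5492 + 0.1433*0.7967 = 0.5846

0.5846 bits/symbol


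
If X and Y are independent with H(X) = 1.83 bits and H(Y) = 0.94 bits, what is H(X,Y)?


For independent variables, H(X,Y) = H(X) + H(Y) = 1.83 + 0.94 = 2.77

2.77 bits


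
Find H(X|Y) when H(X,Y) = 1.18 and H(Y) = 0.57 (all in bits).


H(X|Y) = H(X,Y) - H(Y) = 1.18 - 0.57 = 0.61

0.61 bits


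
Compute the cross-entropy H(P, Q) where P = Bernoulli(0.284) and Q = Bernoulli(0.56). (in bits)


H(P,Q) = -p*log2(q) - (1-p)*log2(1-q). -0.284*log2(0.56) = 0.237566; -0.716*log2(0.44) = 0.848048. H(P,Q) = 0.237566 + 0.848048 = 1.0856

1.0856 bits


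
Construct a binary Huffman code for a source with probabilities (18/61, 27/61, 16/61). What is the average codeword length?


Huffman construction (repeatedly merge the two least-probable nodes; each merge adds 1 bit to every symbol beneath it): 16/61 + 18/61 = 34/61; 27/61 + 34/61 = 1. Resulting codeword lengths (in the order the probabilities were given): (2, 1, 2). L_avg = sum(p_i * l_i) = 18/61*2 + 27/61*1 + 16/61*2 = 95/61 = 1.5574

1.5574 bits


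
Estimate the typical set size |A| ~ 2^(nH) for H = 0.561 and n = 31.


log2|A_typical| = nH = 31 * 0.561 = 17.391, so |A_typical| ~ 2^17.391 = 1.719e+05

1.719e+05


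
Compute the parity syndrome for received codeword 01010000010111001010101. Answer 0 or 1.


Syndrome = XOR of all bits = 0 XOR 1 XOR 0 XOR 1 XOR 0 XOR 0 XOR 0 XOR 0 XOR 0 XOR 1 XOR 0 XOR 1 XOR 1 XOR 1 XOR 0 XOR 0 XOR 1 XOR 0 XOR 1 XOR 0 XOR 1 XOR 0 XOR 1 = 0

0


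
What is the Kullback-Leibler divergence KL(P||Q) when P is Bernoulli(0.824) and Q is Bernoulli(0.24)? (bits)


KL = p*log2(p/q) + (1-p)*log2((1-p)/(1-q)) = 0.824*log2(0.824/0.24) + 0.176*log2(0.176/0.76) = 1.095

1.095 bits


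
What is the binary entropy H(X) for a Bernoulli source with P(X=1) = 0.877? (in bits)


H = -p*log2(p) - (1-p)*log2(1-p). -0.877*log2(0.877) = 0.166061; -0.123*log2(0.123) = 0.371862. H = 0.166061 + 0.371862 = 0.5379

0.5379 bits


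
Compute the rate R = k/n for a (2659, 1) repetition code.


Rate = k/n = 1/2659

1/2659


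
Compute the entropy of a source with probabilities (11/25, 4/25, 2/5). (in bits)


H = -sum(p_i * log2(p_i)). Terms: -(11/25)*log2(11/25) = 0.521147; -(4/25)*log2(4/25) = 0.423017; -(2/5)*log2(2/5) = 0.528771. H = 0.521147 + 0.423017 + 0.528771 = 1.4729

1.4729 bits


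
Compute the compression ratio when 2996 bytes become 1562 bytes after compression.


Ratio = original / compressed = 2996 / 1562 = 1.9181

1.9181


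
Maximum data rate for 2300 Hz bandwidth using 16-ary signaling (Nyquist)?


Rate = 2 * B * log2(M) = 2 * 2300 * 4.0 = 18400.0

18400.0 bps


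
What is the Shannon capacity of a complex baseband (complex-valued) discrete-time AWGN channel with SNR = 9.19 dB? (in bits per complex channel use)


SNR_linear = 10^(9.19/10) = 8.2985; C = log2(1 + SNR_linear) = log2(1 + 8.2985) = 3.217

3.217 bits/channel use


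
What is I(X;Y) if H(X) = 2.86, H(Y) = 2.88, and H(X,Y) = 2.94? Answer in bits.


I(X;Y) = H(X) + H(Y) - H(X,Y) = 2.86 + 2.88 - 2.94 = 2.8

2.8 bits


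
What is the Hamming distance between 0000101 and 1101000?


Count differing positions: ^ ^ . ^ ^ . ^ = 5 differences

5


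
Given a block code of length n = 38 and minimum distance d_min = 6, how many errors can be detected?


Detection capability = d_min - 1 = 6 - 1 = 5

5 errors


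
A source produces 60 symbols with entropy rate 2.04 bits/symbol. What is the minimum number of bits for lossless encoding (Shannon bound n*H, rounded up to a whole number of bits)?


Minimum bits >= n * H = 60 * 2.04 = 122.4, rounded up to a whole number of bits = 123

123 bits


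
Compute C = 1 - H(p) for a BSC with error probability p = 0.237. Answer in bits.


H(p) = -p*log2(p) - (1-p)*log2(1-p) = -0.237*log2(0.237) - 0.763*log2(0.763) = 0.492259 + 0.297757 = 0.79. C = 1 - H(p) = 1 - 0.79 = 0.21

0.21 bits


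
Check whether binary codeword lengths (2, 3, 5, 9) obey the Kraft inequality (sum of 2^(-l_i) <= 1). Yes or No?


Kraft sum = sum(2^(-l_i)) = 0.4082, need <= 1. Result: satisfied (a binary prefix-free code with these lengths exists)

Yes


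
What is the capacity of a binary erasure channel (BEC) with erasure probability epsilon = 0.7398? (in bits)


C = 1 - epsilon = 1 - 0.7398 = 0.2602

0.2602 bits


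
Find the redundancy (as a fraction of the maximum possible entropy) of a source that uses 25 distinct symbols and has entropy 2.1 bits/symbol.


H_max = log2(K) = log2(25) = 4.6439 bits/symbol. Redundancy = 1 - H/H_max = 1 - 2.1/4.6439 = 1 - 0.4522 = 0.5478

0.5478


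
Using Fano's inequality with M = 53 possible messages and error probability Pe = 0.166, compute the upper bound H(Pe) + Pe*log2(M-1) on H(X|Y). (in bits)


H(Pe) = -Pe*log2(Pe) - (1-Pe)*log2(1-Pe) = -0.166*log2(0.166) - 0.834*log2(0.834) = 0.430064 + 0.218409 = 0.6485. Pe*log2(M-1) = 0.166*log2(52) = 0.946273. Bound = H(Pe) + Pe*log2(M-1) = 0.430064 + 0.218409 + 0.946273 = 1.5947

1.5947 bits


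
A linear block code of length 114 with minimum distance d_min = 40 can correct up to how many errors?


Correction capability = floor((d-1)/2) = floor((40-1)/2) = 19

19 errors


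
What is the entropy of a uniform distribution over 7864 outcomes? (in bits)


H = log2(n) = log2(7864) = 12.941

12.941 bits


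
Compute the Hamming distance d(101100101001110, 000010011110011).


Count differing positions: ^ . ^ ^ ^ . ^ ^ . ^ ^ ^ ^ . ^ = 11 differences

11


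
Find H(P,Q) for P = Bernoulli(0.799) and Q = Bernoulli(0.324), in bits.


H(P,Q) = -p*log2(q) - (1-p)*log2(1-q). -0.799*log2(0.324) = 1.299121; -0.201*log2(0.676) = 0.113546. H(P,Q) = 1.299121 + 0.113546 = 1.4127

1.4127 bits


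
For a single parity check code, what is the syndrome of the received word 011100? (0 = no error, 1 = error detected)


Syndrome = XOR of all bits = 0 XOR 1 XOR 1 XOR 1 XOR 0 XOR 0 = 1

1


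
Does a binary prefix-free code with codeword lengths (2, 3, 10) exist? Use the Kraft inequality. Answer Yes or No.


Kraft sum = sum(2^(-l_i)) = 0.376, need <= 1. Result: satisfied (a binary prefix-free code with these lengths exists)

Yes


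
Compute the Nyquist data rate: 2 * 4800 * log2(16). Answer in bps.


Rate = 2 * B * log2(M) = 2 * 4800 * 4.0 = 38400.0

38400.0 bps


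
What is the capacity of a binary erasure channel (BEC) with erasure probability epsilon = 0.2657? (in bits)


C = 1 - epsilon = 1 - 0.2657 = 0.7343

0.7343 bits


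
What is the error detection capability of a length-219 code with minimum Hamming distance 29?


Detection capability = d_min - 1 = 29 - 1 = 28

28 errors


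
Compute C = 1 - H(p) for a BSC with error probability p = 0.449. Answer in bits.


H(p) = -p*log2(p) - (1-p)*log2(1-p) = -0.449*log2(0.449) - 0.551*log2(0.551) = 0.518690 + 0.473792 = 0.9925. C = 1 - H(p) = 1 - 0.9925 = 0.0075

0.0075 bits


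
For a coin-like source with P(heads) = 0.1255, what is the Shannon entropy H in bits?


H = -p*log2(p) - (1-p)*log2(1-p). -0.1255*log2(0.1255) = 0.375777; -0.8745*log2(0.8745) = 0.169189. H = 0.375777 + 0.169189 = 0.545

0.545 bits


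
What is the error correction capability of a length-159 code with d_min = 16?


Correction capability = floor((d-1)/2) = floor((16-1)/2) = 7

7 errors


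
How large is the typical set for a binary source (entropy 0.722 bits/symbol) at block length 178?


log2|A_typical| = nH = 178 * 0.722 = 128.516, so |A_typical| ~ 2^128.516 = 4.866e+38

4.866e+38


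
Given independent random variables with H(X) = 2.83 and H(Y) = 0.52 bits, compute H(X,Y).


For independent variables, H(X,Y) = H(X) + H(Y) = 2.83 + 0.52 = 3.35

3.35 bits


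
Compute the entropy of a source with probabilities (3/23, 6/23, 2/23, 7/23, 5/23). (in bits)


H = -sum(p_i * log2(p_i)). Terms: -(3/23)*log2(3/23) = 0.383296; -(6/23)*log2(6/23) = 0.505722; -(2/23)*log2(2/23) = 0.306397; -(7/23)*log2(7/23) = 0.522324; -(5/23)*log2(5/23) = 0.478616. H = 0.383296 + 0.505722 + 0.306397 + 0.522324 + 0.478616 = 2.1964

2.1964 bits


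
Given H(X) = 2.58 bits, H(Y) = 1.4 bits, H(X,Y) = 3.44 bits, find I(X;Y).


I(X;Y) = H(X) + H(Y) - H(X,Y) = 2.58 + 1.4 - 3.44 = 0.54

0.54 bits
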